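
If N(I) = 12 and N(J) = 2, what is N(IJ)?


N(IJ) = N(I) * N(J)
= 12 * 2
= 24

24


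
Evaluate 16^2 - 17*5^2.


x^2 - d*y^2
= 16^2 - 17*5^2
= 256 - 425
= -169

-169


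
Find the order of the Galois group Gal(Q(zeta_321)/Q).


|Gal(Q(zeta_321)/Q)| = phi(321)
= 212

212


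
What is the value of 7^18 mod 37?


p = 37 is prime and the exponent is (p-1)/2 = 18, so by Euler's criterion 7^18 = (7/37) = +1 or -1 mod 37.
Compute by square-and-multiply:
  18 = 16 + 2 (binary 10010)
  Repeated squaring mod 37: 7^1 = 7, 7^2 = 12, 7^4 = 33, 7^8 = 16, 7^16 = 34
  7^18 = 7^16 * 7^2 = 34 * 12 mod 37
    34 * 12 = 408 = 1 mod 37
  7^18 = 1 mod 37
Result 1: 7 is a quadratic residue mod 37.
7^18 mod 37 = 1

1


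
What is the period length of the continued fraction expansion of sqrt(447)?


Run the CF algorithm for sqrt(447).
a_0 = floor(sqrt(447)) = 21; set m_0=0, q_0=1.
Recurrence: m' = q*a - m,  q' = (d - m'^2)/q,  a' = floor((a_0 + m')/q').
  step 1: m=21, q=6, a=7
  step 2: m=21, q=1, a=42
a_2 = 2*a_0 = 42, so the period closes here.
sqrt(447) = [21; 7, 42]
Period length = 2

2


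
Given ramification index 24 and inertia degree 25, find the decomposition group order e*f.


|D_P| = e * f
= 24 * 25
= 600

600


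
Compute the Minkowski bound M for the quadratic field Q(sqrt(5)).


d = 5, d mod 4 = 1, so disc(K) = d = 5; |disc(K)| = 5
Real quadratic field, so n = 2, s = r2 = 0, r1 = 2
M = (n!/n^n) * (4/pi)^s * sqrt(|disc(K)|) = (2!/2^2) * (4/pi)^0 * sqrt(5)
= 0.5 * 1.000000 * 2.236068
= 1.1180

1.1180


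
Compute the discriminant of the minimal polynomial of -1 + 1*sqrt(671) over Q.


The element -1 + 1*sqrt(671) has minimal polynomial:
x^2 + 2*x - 670
Discriminant = (2)^2 - 4*(-670)
= 4 + 2680
= 2684

2684


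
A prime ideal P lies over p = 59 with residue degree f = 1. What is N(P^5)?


N(P^a) = p^(a*f)
= 59^(5*1)
= 59^5
= 714924299

714924299


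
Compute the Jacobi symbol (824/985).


Compute (824/985) via quadratic reciprocity:
  pull out 2: (2/985) = +1  (since 985 mod 8 = 1)
  pull out 2: (2/985) = +1  (since 985 mod 8 = 1)
  pull out 2: (2/985) = +1  (since 985 mod 8 = 1)
  reciprocity: (103/985) -> +(985/103)
  reduce: (58/103)
  pull out 2: (2/103) = +1  (since 103 mod 8 = 7)
  reciprocity: (29/103) -> +(103/29)
  reduce: (16/29)
  pull out 2: (2/29) = -1  (since 29 mod 8 = 5)
  pull out 2: (2/29) = -1  (since 29 mod 8 = 5)
  pull out 2: (2/29) = -1  (since 29 mod 8 = 5)
  pull out 2: (2/29) = -1  (since 29 mod 8 = 5)
  (1/29) = 1
Product of signs = 1

1


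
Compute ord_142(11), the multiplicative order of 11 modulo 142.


We want ord_142(11), the smallest k >= 1 with 11^k = 1 mod 142.
n = 142 = 2 * 71, phi(142) = 70; the order divides phi(n).
Divisors of 70: 1, 2, 5, 7, 10, 14, 35, 70
Repeated squaring mod 142: 11^1 = 11, 11^2 = 121, 11^4 = 15, 11^8 = 83, 11^16 = 73, 11^32 = 75, 11^64 = 87
Test divisors in increasing order:
  k=1: 11^1 = 11 mod 142
  k=2: 11^2 = 121 mod 142
  k=5: 11^5 = 15 * 11 = 23 mod 142
  k=7: 11^7 = 15 * 121 * 11 = 85 mod 142
  k=10: 11^10 = 83 * 121 = 103 mod 142
  k=14: 11^14 = 83 * 15 * 121 = 125 mod 142
  k=35: 11^35 = 75 * 121 * 11 = 141 mod 142
  k=70: 11^70 = 87 * 15 * 121 = 1 mod 142  <- first divisor giving 1
Order = 70

70


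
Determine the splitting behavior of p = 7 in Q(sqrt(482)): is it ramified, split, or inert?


K = Q(sqrt(482)). Since d mod 4 = 2, disc(K) = 1928.
Check p | disc: 1928 mod 7 = 3.
p does not divide disc. Compute Legendre symbol (d/p):
6^((7-1)/2) mod 7 = -1
(d/p) = -1, so p is inert: (p) stays prime with e=1, f=2, g=1.
Therefore p is inert.

inert


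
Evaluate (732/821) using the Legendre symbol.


p = 821 is prime, so compute (732/821) with the reciprocity algorithm (Jacobi-symbol steps: pull out 2s via (2/n), flip via reciprocity, reduce):
  pull out 2: (2/821) = -1  (since 821 mod 8 = 5)
  pull out 2: (2/821) = -1  (since 821 mod 8 = 5)
  reciprocity: (183/821) -> +(821/183)
  reduce: (89/183)
  reciprocity: (89/183) -> +(183/89)
  reduce: (5/89)
  reciprocity: (5/89) -> +(89/5)
  reduce: (4/5)
  pull out 2: (2/5) = -1  (since 5 mod 8 = 5)
  pull out 2: (2/5) = -1  (since 5 mod 8 = 5)
  (1/5) = 1
Product of signs = 1
(732/821) = 1

1


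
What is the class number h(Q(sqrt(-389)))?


K = Q(sqrt(-389)). d mod 4 = 3, so D = disc(K) = 4d = -1556
h(K) equals the number of primitive reduced positive-definite forms (a, b, c) = a*x^2 + b*x*y + c*y^2 with b^2 - 4ac = D,
where reduced means |b| <= a <= c, with b >= 0 whenever |b| = a or a = c, and primitive means gcd(a, b, c) = 1.
Reduced forces 3a^2 <= |D| = 1556, so 1 <= a <= 22; b must have the parity of D, and c = (b^2 - D)/(4a) must be an integer >= a.
Enumerate a = 1..22, b in [-a, a]:
  a=1: (1, 0, 389)  [1]
  a=2: (2, 2, 195)  [1]
  a=3: (3, -2, 130), (3, 2, 130)  [2]
  a=4: none
  a=5: (5, -2, 78), (5, 2, 78)  [2]
  a=6: (6, -2, 65), (6, 2, 65)  [2]
  a=7..8: none
  a=9: (9, -8, 45), (9, 8, 45)  [2]
  a=10: (10, -2, 39), (10, 2, 39)  [2]
  a=11..12: none
  a=13: (13, -2, 30), (13, 2, 30)  [2]
  a=14: none
  a=15: (15, -8, 27), (15, -2, 26), (15, 2, 26), (15, 8, 27)  [4]
  a=16: none
  a=17: (17, -12, 25), (17, 12, 25)  [2]
  a=18: (18, -10, 23), (18, 10, 23)  [2]
  a=19..22: none
Total reduced forms: 1 + 1 + 2 + 2 + 2 + 2 + 2 + 2 + 4 + 2 + 2 = 22
h = 22

22


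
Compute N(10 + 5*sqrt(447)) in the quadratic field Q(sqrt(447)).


N(a + b*sqrt(d)) = a^2 - d*b^2
= (10)^2 - (447)*(5)^2
= 100 - 11175
= -11075

-11075


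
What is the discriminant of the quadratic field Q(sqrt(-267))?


For K = Q(sqrt(d)) with d squarefree: disc(K) = d if d = 1 mod 4, and disc(K) = 4d if d = 2 or 3 mod 4.
Here d = -267, and d mod 4 = 1.
d = 1 mod 4 (O_K = Z[(1+sqrt(d))/2]), so disc(K) = d = -267

-267


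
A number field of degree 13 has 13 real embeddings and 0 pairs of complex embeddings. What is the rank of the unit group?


By Dirichlet's unit theorem:
rank = r1 + r2 - 1
= 13 + 0 - 1
= 12

12


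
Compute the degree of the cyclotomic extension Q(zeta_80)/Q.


The degree equals Euler's totient phi(80).
80 = 2^4 * 5
phi(80) = 32

32


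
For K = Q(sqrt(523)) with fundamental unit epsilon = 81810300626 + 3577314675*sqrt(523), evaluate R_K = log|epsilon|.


epsilon = 81810300626 + 3577314675*sqrt(523)
= 1.6362e+11
R = ln(1.6362e+11)
= 25.8208

25.8208


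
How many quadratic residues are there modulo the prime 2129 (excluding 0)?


For prime p, the number of non-zero quadratic residues is (p-1)/2.
= (2129-1)/2
= 1064

1064


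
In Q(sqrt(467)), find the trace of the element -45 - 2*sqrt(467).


Tr(a + b*sqrt(d)) = (a + b*sqrt(d)) + (a - b*sqrt(d)) = 2a
= 2 * (-45)
= -90

-90


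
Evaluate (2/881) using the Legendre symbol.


p = 881 is prime, so compute (2/881) with the reciprocity algorithm (Jacobi-symbol steps: pull out 2s via (2/n), flip via reciprocity, reduce):
  pull out 2: (2/881) = +1  (since 881 mod 8 = 1)
  (1/881) = 1
Product of signs = 1
(2/881) = 1

1


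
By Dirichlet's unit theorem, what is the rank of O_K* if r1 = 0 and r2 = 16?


By Dirichlet's unit theorem:
rank = r1 + r2 - 1
= 0 + 16 - 1
= 15

15


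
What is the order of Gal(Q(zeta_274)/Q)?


|Gal(Q(zeta_274)/Q)| = phi(274)
= 136

136


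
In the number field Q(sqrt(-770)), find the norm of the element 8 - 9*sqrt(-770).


N(a + b*sqrt(d)) = a^2 - d*b^2
= (8)^2 - (-770)*(-9)^2
= 64 + 62370
= 62434

62434


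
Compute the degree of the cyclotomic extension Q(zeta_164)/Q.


The degree equals Euler's totient phi(164).
164 = 2^2 * 41
phi(164) = 80

80


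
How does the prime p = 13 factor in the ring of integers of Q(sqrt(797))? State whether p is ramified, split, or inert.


K = Q(sqrt(797)). Since d mod 4 = 1, disc(K) = 797.
Check p | disc: 797 mod 13 = 4.
p does not divide disc. Compute Legendre symbol (d/p):
4^((13-1)/2) mod 13 = 1
(d/p) = 1, so p splits: (p) = P*P' with e=1, f=1, g=2.
Therefore p is split.

split


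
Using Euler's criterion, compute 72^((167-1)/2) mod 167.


p = 167 is prime and the exponent is (p-1)/2 = 83, so by Euler's criterion 72^83 = (72/167) = +1 or -1 mod 167.
Compute by square-and-multiply:
  83 = 64 + 16 + 2 + 1 (binary 1010011)
  Repeated squaring mod 167: 72^1 = 72, 72^2 = 7, 72^4 = 49, 72^8 = 63, 72^16 = 128, 72^32 = 18, 72^64 = 157
  72^83 = 72^64 * 72^16 * 72^2 * 72^1 = 157 * 128 * 7 * 72 mod 167
    157 * 128 = 20096 = 56 mod 167
    56 * 7 = 392 = 58 mod 167
    58 * 72 = 4176 = 1 mod 167
  72^83 = 1 mod 167
Result 1: 72 is a quadratic residue mod 167.
72^83 mod 167 = 1

1


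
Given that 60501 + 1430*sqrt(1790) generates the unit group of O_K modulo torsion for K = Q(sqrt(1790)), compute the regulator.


epsilon = 60501 + 1430*sqrt(1790)
= 121002.0000
R = ln(121002.0000)
= 11.7036

11.7036


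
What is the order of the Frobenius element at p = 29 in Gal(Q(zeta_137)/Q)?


The Frobenius at p in Gal(Q(zeta_n)/Q) = (Z/nZ)* is the class of p, so its order is ord_137(29), the smallest k >= 1 with 29^k = 1 mod 137.
n = 137 = 137, phi(137) = 136; the order divides phi(n).
Divisors of 136: 1, 2, 4, 8, 17, 34, 68, 136
Repeated squaring mod 137: 29^1 = 29, 29^2 = 19, 29^4 = 87, 29^8 = 34, 29^16 = 60, 29^32 = 38, 29^64 = 74, 29^128 = 133
Test divisors in increasing order:
  k=1: 29^1 = 29 mod 137
  k=2: 29^2 = 19 mod 137
  k=4: 29^4 = 87 mod 137
  k=8: 29^8 = 34 mod 137
  k=17: 29^17 = 60 * 29 = 96 mod 137
  k=34: 29^34 = 38 * 19 = 37 mod 137
  k=68: 29^68 = 74 * 87 = 136 mod 137
  k=136: 29^136 = 133 * 34 = 1 mod 137  <- first divisor giving 1
Order = 136

136


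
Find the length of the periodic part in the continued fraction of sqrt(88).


Run the CF algorithm for sqrt(88).
a_0 = floor(sqrt(88)) = 9; set m_0=0, q_0=1.
Recurrence: m' = q*a - m,  q' = (d - m'^2)/q,  a' = floor((a_0 + m')/q').
  step 1: m=9, q=7, a=2
  step 2: m=5, q=9, a=1
  step 3: m=4, q=8, a=1
  step 4: m=4, q=9, a=1
  step 5: m=5, q=7, a=2
  step 6: m=9, q=1, a=18
a_6 = 2*a_0 = 18, so the period closes here.
sqrt(88) = [9; 2, 1, 1, 1, 2, 18]
Period length = 6

6


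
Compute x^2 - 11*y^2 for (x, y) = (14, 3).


x^2 - d*y^2
= 14^2 - 11*3^2
= 196 - 99
= 97

97


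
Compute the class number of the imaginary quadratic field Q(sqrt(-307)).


K = Q(sqrt(-307)). d mod 4 = 1, so D = disc(K) = d = -307
h(K) equals the number of primitive reduced positive-definite forms (a, b, c) = a*x^2 + b*x*y + c*y^2 with b^2 - 4ac = D,
where reduced means |b| <= a <= c, with b >= 0 whenever |b| = a or a = c, and primitive means gcd(a, b, c) = 1.
Reduced forces 3a^2 <= |D| = 307, so 1 <= a <= 10; b must have the parity of D, and c = (b^2 - D)/(4a) must be an integer >= a.
Enumerate a = 1..10, b in [-a, a]:
  a=1: (1, 1, 77)  [1]
  a=2..6: none
  a=7: (7, -1, 11), (7, 1, 11)  [2]
  a=8..10: none
Total reduced forms: 1 + 2 = 3
h = 3

3


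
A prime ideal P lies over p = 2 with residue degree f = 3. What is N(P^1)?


N(P^a) = p^(a*f)
= 2^(1*3)
= 2^3
= 8

8


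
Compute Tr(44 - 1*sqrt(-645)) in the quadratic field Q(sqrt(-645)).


Tr(a + b*sqrt(d)) = (a + b*sqrt(d)) + (a - b*sqrt(d)) = 2a
= 2 * (44)
= 88

88


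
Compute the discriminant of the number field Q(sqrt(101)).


For K = Q(sqrt(d)) with d squarefree: disc(K) = d if d = 1 mod 4, and disc(K) = 4d if d = 2 or 3 mod 4.
Here d = 101, and d mod 4 = 1.
d = 1 mod 4 (O_K = Z[(1+sqrt(d))/2]), so disc(K) = d = 101

101


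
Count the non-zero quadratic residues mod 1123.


For prime p, the number of non-zero quadratic residues is (p-1)/2.
= (1123-1)/2
= 561

561


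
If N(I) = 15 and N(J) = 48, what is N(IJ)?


N(IJ) = N(I) * N(J)
= 15 * 48
= 720

720


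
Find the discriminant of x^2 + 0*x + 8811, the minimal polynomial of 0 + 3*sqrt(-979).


The element 0 + 3*sqrt(-979) has minimal polynomial:
x^2 + 0*x + 8811
Discriminant = (0)^2 - 4*(8811)
= 0 - 35244
= -35244

-35244


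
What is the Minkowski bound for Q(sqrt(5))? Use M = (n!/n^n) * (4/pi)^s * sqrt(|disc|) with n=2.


d = 5, d mod 4 = 1, so disc(K) = d = 5; |disc(K)| = 5
Real quadratic field, so n = 2, s = r2 = 0, r1 = 2
M = (n!/n^n) * (4/pi)^s * sqrt(|disc(K)|) = (2!/2^2) * (4/pi)^0 * sqrt(5)
= 0.5 * 1.000000 * 2.236068
= 1.1180

1.1180


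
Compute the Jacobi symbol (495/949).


Compute (495/949) via quadratic reciprocity:
  reciprocity: (495/949) -> +(949/495)
  reduce: (454/495)
  pull out 2: (2/495) = +1  (since 495 mod 8 = 7)
  reciprocity: (227/495) -> -(495/227)
  reduce: (41/227)
  reciprocity: (41/227) -> +(227/41)
  reduce: (22/41)
  pull out 2: (2/41) = +1  (since 41 mod 8 = 1)
  reciprocity: (11/41) -> +(41/11)
  reduce: (8/11)
  pull out 2: (2/11) = -1  (since 11 mod 8 = 3)
  pull out 2: (2/11) = -1  (since 11 mod 8 = 3)
  pull out 2: (2/11) = -1  (since 11 mod 8 = 3)
  (1/11) = 1
Product of signs = 1

1


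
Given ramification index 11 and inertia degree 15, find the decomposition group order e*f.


|D_P| = e * f
= 11 * 15
= 165

165


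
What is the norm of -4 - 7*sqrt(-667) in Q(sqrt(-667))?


N(a + b*sqrt(d)) = a^2 - d*b^2
= (-4)^2 - (-667)*(-7)^2
= 16 + 32683
= 32699

32699


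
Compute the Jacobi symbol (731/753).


Compute (731/753) via quadratic reciprocity:
  reciprocity: (731/753) -> +(753/731)
  reduce: (22/731)
  pull out 2: (2/731) = -1  (since 731 mod 8 = 3)
  reciprocity: (11/731) -> -(731/11)
  reduce: (5/11)
  reciprocity: (5/11) -> +(11/5)
  reduce: (1/5)
  (1/5) = 1
Product of signs = 1

1


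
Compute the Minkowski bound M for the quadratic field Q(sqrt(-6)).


d = -6, d mod 4 = 2, so disc(K) = 4d = -24; |disc(K)| = 24
Imaginary quadratic field, so n = 2, s = r2 = 1, r1 = 0
M = (n!/n^n) * (4/pi)^s * sqrt(|disc(K)|) = (2!/2^2) * (4/pi)^1 * sqrt(24)
= 0.5 * 1.273240 * 4.898979
= 3.1188

3.1188


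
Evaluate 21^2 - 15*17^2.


x^2 - d*y^2
= 21^2 - 15*17^2
= 441 - 4335
= -3894

-3894


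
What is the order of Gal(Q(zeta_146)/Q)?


|Gal(Q(zeta_146)/Q)| = phi(146)
= 72

72


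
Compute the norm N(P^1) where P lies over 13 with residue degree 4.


N(P^a) = p^(a*f)
= 13^(1*4)
= 13^4
= 28561

28561


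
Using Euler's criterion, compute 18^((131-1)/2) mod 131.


p = 131 is prime and the exponent is (p-1)/2 = 65, so by Euler's criterion 18^65 = (18/131) = +1 or -1 mod 131.
Compute by square-and-multiply:
  65 = 64 + 1 (binary 1000001)
  Repeated squaring mod 131: 18^1 = 18, 18^2 = 62, 18^4 = 45, 18^8 = 60, 18^16 = 63, 18^32 = 39, 18^64 = 80
  18^65 = 18^64 * 18^1 = 80 * 18 mod 131
    80 * 18 = 1440 = 130 mod 131
  18^65 = 130 mod 131
Result 130 = p - 1 = -1 mod 131: 18 is a quadratic non-residue mod 131. As a residue in [0, p-1] the value is 130.
18^65 mod 131 = 130

130


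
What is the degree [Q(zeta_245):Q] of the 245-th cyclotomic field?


The degree equals Euler's totient phi(245).
245 = 5 * 7^2
phi(245) = 168

168


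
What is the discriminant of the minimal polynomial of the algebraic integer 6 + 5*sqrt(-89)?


The element 6 + 5*sqrt(-89) has minimal polynomial:
x^2 - 12*x + 2261
Discriminant = (-12)^2 - 4*(2261)
= 144 - 9044
= -8900

-8900


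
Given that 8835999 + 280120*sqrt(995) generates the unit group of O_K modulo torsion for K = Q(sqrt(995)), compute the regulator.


epsilon = 8835999 + 280120*sqrt(995)
= 1.7672e+07
R = ln(1.7672e+07)
= 16.6875

16.6875


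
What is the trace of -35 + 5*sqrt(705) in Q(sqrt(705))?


Tr(a + b*sqrt(d)) = (a + b*sqrt(d)) + (a - b*sqrt(d)) = 2a
= 2 * (-35)
= -70

-70


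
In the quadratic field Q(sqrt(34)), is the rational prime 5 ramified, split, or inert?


K = Q(sqrt(34)). Since d mod 4 = 2, disc(K) = 136.
Check p | disc: 136 mod 5 = 1.
p does not divide disc. Compute Legendre symbol (d/p):
4^((5-1)/2) mod 5 = 1
(d/p) = 1, so p splits: (p) = P*P' with e=1, f=1, g=2.
Therefore p is split.

split


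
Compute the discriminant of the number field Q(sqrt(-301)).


For K = Q(sqrt(d)) with d squarefree: disc(K) = d if d = 1 mod 4, and disc(K) = 4d if d = 2 or 3 mod 4.
Here d = -301, and d mod 4 = 3.
d = 3 mod 4, not 1 (O_K = Z[sqrt(d)]), so disc(K) = 4d = 4 * (-301) = -1204

-1204


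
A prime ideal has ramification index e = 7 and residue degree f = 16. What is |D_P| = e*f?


|D_P| = e * f
= 7 * 16
= 112

112


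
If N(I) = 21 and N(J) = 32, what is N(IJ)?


N(IJ) = N(I) * N(J)
= 21 * 32
= 672

672


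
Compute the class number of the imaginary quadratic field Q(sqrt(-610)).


K = Q(sqrt(-610)). d mod 4 = 2, so D = disc(K) = 4d = -2440
h(K) equals the number of primitive reduced positive-definite forms (a, b, c) = a*x^2 + b*x*y + c*y^2 with b^2 - 4ac = D,
where reduced means |b| <= a <= c, with b >= 0 whenever |b| = a or a = c, and primitive means gcd(a, b, c) = 1.
Reduced forces 3a^2 <= |D| = 2440, so 1 <= a <= 28; b must have the parity of D, and c = (b^2 - D)/(4a) must be an integer >= a.
Enumerate a = 1..28, b in [-a, a]:
  a=1: (1, 0, 610)  [1]
  a=2: (2, 0, 305)  [1]
  a=3..4: none
  a=5: (5, 0, 122)  [1]
  a=6..9: none
  a=10: (10, 0, 61)  [1]
  a=11..12: none
  a=13: (13, -2, 47), (13, 2, 47)  [2]
  a=14..16: none
  a=17: (17, -12, 38), (17, 12, 38)  [2]
  a=18: none
  a=19: (19, -12, 34), (19, 12, 34)  [2]
  a=20..25: none
  a=26: (26, -24, 29), (26, 24, 29)  [2]
  a=27..28: none
Total reduced forms: 1 + 1 + 1 + 1 + 2 + 2 + 2 + 2 = 12
h = 12

12


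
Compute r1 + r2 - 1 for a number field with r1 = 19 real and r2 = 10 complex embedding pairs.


By Dirichlet's unit theorem:
rank = r1 + r2 - 1
= 19 + 10 - 1
= 28

28


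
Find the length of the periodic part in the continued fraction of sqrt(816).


Run the CF algorithm for sqrt(816).
a_0 = floor(sqrt(816)) = 28; set m_0=0, q_0=1.
Recurrence: m' = q*a - m,  q' = (d - m'^2)/q,  a' = floor((a_0 + m')/q').
  step 1: m=28, q=32, a=1
  step 2: m=4, q=25, a=1
  step 3: m=21, q=15, a=3
  step 4: m=24, q=16, a=3
  step 5: m=24, q=15, a=3
  step 6: m=21, q=25, a=1
  step 7: m=4, q=32, a=1
  step 8: m=28, q=1, a=56
a_8 = 2*a_0 = 56, so the period closes here.
sqrt(816) = [28; 1, 1, 3, 3, 3, 1, 1, 56]
Period length = 8

8


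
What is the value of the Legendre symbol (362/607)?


p = 607 is prime, so compute (362/607) with the reciprocity algorithm (Jacobi-symbol steps: pull out 2s via (2/n), flip via reciprocity, reduce):
  pull out 2: (2/607) = +1  (since 607 mod 8 = 7)
  reciprocity: (181/607) -> +(607/181)
  reduce: (64/181)
  pull out 2: (2/181) = -1  (since 181 mod 8 = 5)
  pull out 2: (2/181) = -1  (since 181 mod 8 = 5)
  pull out 2: (2/181) = -1  (since 181 mod 8 = 5)
  pull out 2: (2/181) = -1  (since 181 mod 8 = 5)
  pull out 2: (2/181) = -1  (since 181 mod 8 = 5)
  pull out 2: (2/181) = -1  (since 181 mod 8 = 5)
  (1/181) = 1
Product of signs = 1
(362/607) = 1

1


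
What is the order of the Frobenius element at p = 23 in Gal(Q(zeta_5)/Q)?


The Frobenius at p in Gal(Q(zeta_n)/Q) = (Z/nZ)* is the class of p, so its order is ord_5(23), the smallest k >= 1 with 23^k = 1 mod 5.
n = 5 = 5, phi(5) = 4; the order divides phi(n).
Divisors of 4: 1, 2, 4
Repeated squaring mod 5: 23^1 = 3, 23^2 = 4, 23^4 = 1
Test divisors in increasing order:
  k=1: 23^1 = 3 mod 5
  k=2: 23^2 = 4 mod 5
  k=4: 23^4 = 1 mod 5  <- first divisor giving 1
Order = 4

4


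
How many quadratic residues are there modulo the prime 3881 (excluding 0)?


For prime p, the number of non-zero quadratic residues is (p-1)/2.
= (3881-1)/2
= 1940

1940


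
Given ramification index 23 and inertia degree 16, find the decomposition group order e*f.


|D_P| = e * f
= 23 * 16
= 368

368


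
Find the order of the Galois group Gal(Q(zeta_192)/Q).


|Gal(Q(zeta_192)/Q)| = phi(192)
= 64

64


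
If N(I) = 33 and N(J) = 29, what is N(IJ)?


N(IJ) = N(I) * N(J)
= 33 * 29
= 957

957


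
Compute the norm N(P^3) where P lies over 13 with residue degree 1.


N(P^a) = p^(a*f)
= 13^(3*1)
= 13^3
= 2197

2197


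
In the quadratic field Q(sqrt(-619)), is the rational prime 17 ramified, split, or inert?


K = Q(sqrt(-619)). Since d mod 4 = 1, disc(K) = -619.
Check p | disc: -619 mod 17 = 10.
p does not divide disc. Compute Legendre symbol (d/p):
10^((17-1)/2) mod 17 = -1
(d/p) = -1, so p is inert: (p) stays prime with e=1, f=2, g=1.
Therefore p is inert.

inert


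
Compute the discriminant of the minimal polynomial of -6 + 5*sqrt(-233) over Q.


The element -6 + 5*sqrt(-233) has minimal polynomial:
x^2 + 12*x + 5861
Discriminant = (12)^2 - 4*(5861)
= 144 - 23444
= -23300

-23300


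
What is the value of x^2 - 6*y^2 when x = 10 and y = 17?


x^2 - d*y^2
= 10^2 - 6*17^2
= 100 - 1734
= -1634

-1634


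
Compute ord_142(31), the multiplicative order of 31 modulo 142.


We want ord_142(31), the smallest k >= 1 with 31^k = 1 mod 142.
n = 142 = 2 * 71, phi(142) = 70; the order divides phi(n).
Divisors of 70: 1, 2, 5, 7, 10, 14, 35, 70
Repeated squaring mod 142: 31^1 = 31, 31^2 = 109, 31^4 = 95, 31^8 = 79, 31^16 = 135, 31^32 = 49, 31^64 = 129
Test divisors in increasing order:
  k=1: 31^1 = 31 mod 142
  k=2: 31^2 = 109 mod 142
  k=5: 31^5 = 95 * 31 = 105 mod 142
  k=7: 31^7 = 95 * 109 * 31 = 85 mod 142
  k=10: 31^10 = 79 * 109 = 91 mod 142
  k=14: 31^14 = 79 * 95 * 109 = 125 mod 142
  k=35: 31^35 = 49 * 109 * 31 = 141 mod 142
  k=70: 31^70 = 129 * 95 * 109 = 1 mod 142  <- first divisor giving 1
Order = 70

70


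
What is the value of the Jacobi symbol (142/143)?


Compute (142/143) via quadratic reciprocity:
  pull out 2: (2/143) = +1  (since 143 mod 8 = 7)
  reciprocity: (71/143) -> -(143/71)
  reduce: (1/71)
  (1/71) = 1
Product of signs = -1

-1


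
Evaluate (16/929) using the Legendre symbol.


p = 929 is prime, so compute (16/929) with the reciprocity algorithm (Jacobi-symbol steps: pull out 2s via (2/n), flip via reciprocity, reduce):
  pull out 2: (2/929) = +1  (since 929 mod 8 = 1)
  pull out 2: (2/929) = +1  (since 929 mod 8 = 1)
  pull out 2: (2/929) = +1  (since 929 mod 8 = 1)
  pull out 2: (2/929) = +1  (since 929 mod 8 = 1)
  (1/929) = 1
Product of signs = 1
(16/929) = 1

1


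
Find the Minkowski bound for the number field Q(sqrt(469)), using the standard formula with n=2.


d = 469, d mod 4 = 1, so disc(K) = d = 469; |disc(K)| = 469
Real quadratic field, so n = 2, s = r2 = 0, r1 = 2
M = (n!/n^n) * (4/pi)^s * sqrt(|disc(K)|) = (2!/2^2) * (4/pi)^0 * sqrt(469)
= 0.5 * 1.000000 * 21.656408
= 10.8282

10.8282


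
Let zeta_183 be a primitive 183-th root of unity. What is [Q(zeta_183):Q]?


The degree equals Euler's totient phi(183).
183 = 3 * 61
phi(183) = 120

120


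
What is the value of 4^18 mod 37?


p = 37 is prime and the exponent is (p-1)/2 = 18, so by Euler's criterion 4^18 = (4/37) = +1 or -1 mod 37.
Compute by square-and-multiply:
  18 = 16 + 2 (binary 10010)
  Repeated squaring mod 37: 4^1 = 4, 4^2 = 16, 4^4 = 34, 4^8 = 9, 4^16 = 7
  4^18 = 4^16 * 4^2 = 7 * 16 mod 37
    7 * 16 = 112 = 1 mod 37
  4^18 = 1 mod 37
Result 1: 4 is a quadratic residue mod 37.
4^18 mod 37 = 1

1


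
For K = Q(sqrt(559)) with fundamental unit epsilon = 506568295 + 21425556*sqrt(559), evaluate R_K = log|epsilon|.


epsilon = 506568295 + 21425556*sqrt(559)
= 1.0131e+09
R = ln(1.0131e+09)
= 20.7363

20.7363


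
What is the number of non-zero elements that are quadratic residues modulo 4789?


For prime p, the number of non-zero quadratic residues is (p-1)/2.
= (4789-1)/2
= 2394

2394


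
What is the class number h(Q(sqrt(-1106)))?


K = Q(sqrt(-1106)). d mod 4 = 2, so D = disc(K) = 4d = -4424
h(K) equals the number of primitive reduced positive-definite forms (a, b, c) = a*x^2 + b*x*y + c*y^2 with b^2 - 4ac = D,
where reduced means |b| <= a <= c, with b >= 0 whenever |b| = a or a = c, and primitive means gcd(a, b, c) = 1.
Reduced forces 3a^2 <= |D| = 4424, so 1 <= a <= 38; b must have the parity of D, and c = (b^2 - D)/(4a) must be an integer >= a.
Enumerate a = 1..38, b in [-a, a]:
  a=1: (1, 0, 1106)  [1]
  a=2: (2, 0, 553)  [1]
  a=3: (3, -2, 369), (3, 2, 369)  [2]
  a=4: none
  a=5: (5, -4, 222), (5, 4, 222)  [2]
  a=6: (6, -4, 185), (6, 4, 185)  [2]
  a=7: (7, 0, 158)  [1]
  a=8: none
  a=9: (9, -2, 123), (9, 2, 123)  [2]
  a=10: (10, -4, 111), (10, 4, 111)  [2]
  a=11: (11, -8, 102), (11, 8, 102)  [2]
  a=12: none
  a=13: (13, -10, 87), (13, 10, 87)  [2]
  a=14: (14, 0, 79)  [1]
  a=15: (15, -14, 77), (15, -4, 74), (15, 4, 74), (15, 14, 77)  [4]
  a=16: none
  a=17: (17, -8, 66), (17, 8, 66)  [2]
  a=18: (18, -16, 65), (18, 16, 65)  [2]
  a=19..20: none
  a=21: (21, -14, 55), (21, 14, 55)  [2]
  a=22: (22, -8, 51), (22, 8, 51)  [2]
  a=23..24: none
  a=25: (25, -24, 50), (25, 24, 50)  [2]
  a=26: (26, -16, 45), (26, 16, 45)  [2]
  a=27: (27, -2, 41), (27, 2, 41)  [2]
  a=28: none
  a=29: (29, -10, 39), (29, 10, 39)  [2]
  a=30: (30, -16, 39), (30, -4, 37), (30, 4, 37), (30, 16, 39)  [4]
  a=31: (31, -28, 42), (31, 28, 42)  [2]
  a=32: none
  a=33: (33, -14, 35), (33, -8, 34), (33, 8, 34), (33, 14, 35)  [4]
  a=34..38: none
Total reduced forms: 1 + 1 + 2 + 2 + 2 + 1 + 2 + 2 + 2 + 2 + 1 + 4 + 2 + 2 + 2 + 2 + 2 + 2 + 2 + 2 + 4 + 2 + 4 = 48
h = 48

48


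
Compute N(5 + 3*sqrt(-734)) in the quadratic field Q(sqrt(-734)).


N(a + b*sqrt(d)) = a^2 - d*b^2
= (5)^2 - (-734)*(3)^2
= 25 + 6606
= 6631

6631


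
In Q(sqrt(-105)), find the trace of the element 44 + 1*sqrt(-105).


Tr(a + b*sqrt(d)) = (a + b*sqrt(d)) + (a - b*sqrt(d)) = 2a
= 2 * (44)
= 88

88


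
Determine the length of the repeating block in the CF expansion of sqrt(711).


Run the CF algorithm for sqrt(711).
a_0 = floor(sqrt(711)) = 26; set m_0=0, q_0=1.
Recurrence: m' = q*a - m,  q' = (d - m'^2)/q,  a' = floor((a_0 + m')/q').
  step 1: m=26, q=35, a=1
  step 2: m=9, q=18, a=1
  step 3: m=9, q=35, a=1
  step 4: m=26, q=1, a=52
a_4 = 2*a_0 = 52, so the period closes here.
sqrt(711) = [26; 1, 1, 1, 52]
Period length = 4

4


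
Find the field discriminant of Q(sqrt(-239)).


For K = Q(sqrt(d)) with d squarefree: disc(K) = d if d = 1 mod 4, and disc(K) = 4d if d = 2 or 3 mod 4.
Here d = -239, and d mod 4 = 1.
d = 1 mod 4 (O_K = Z[(1+sqrt(d))/2]), so disc(K) = d = -239

-239


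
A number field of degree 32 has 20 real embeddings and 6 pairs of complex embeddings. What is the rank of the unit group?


By Dirichlet's unit theorem:
rank = r1 + r2 - 1
= 20 + 6 - 1
= 25

25


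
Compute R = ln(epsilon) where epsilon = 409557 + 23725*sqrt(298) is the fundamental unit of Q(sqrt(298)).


epsilon = 409557 + 23725*sqrt(298)
= 819114.0000
R = ln(819114.0000)
= 13.6160

13.6160


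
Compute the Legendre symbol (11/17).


p = 17 is prime, so compute (11/17) with the reciprocity algorithm (Jacobi-symbol steps: pull out 2s via (2/n), flip via reciprocity, reduce):
  reciprocity: (11/17) -> +(17/11)
  reduce: (6/11)
  pull out 2: (2/11) = -1  (since 11 mod 8 = 3)
  reciprocity: (3/11) -> -(11/3)
  reduce: (2/3)
  pull out 2: (2/3) = -1  (since 3 mod 8 = 3)
  (1/3) = 1
Product of signs = -1
(11/17) = -1

-1


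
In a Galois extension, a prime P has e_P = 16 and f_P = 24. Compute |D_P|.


|D_P| = e * f
= 16 * 24
= 384

384


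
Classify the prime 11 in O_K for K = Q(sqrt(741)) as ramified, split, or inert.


K = Q(sqrt(741)). Since d mod 4 = 1, disc(K) = 741.
Check p | disc: 741 mod 11 = 4.
p does not divide disc. Compute Legendre symbol (d/p):
4^((11-1)/2) mod 11 = 1
(d/p) = 1, so p splits: (p) = P*P' with e=1, f=1, g=2.
Therefore p is split.

split


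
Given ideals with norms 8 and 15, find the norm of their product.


N(IJ) = N(I) * N(J)
= 8 * 15
= 120

120


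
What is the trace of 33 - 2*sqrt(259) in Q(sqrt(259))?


Tr(a + b*sqrt(d)) = (a + b*sqrt(d)) + (a - b*sqrt(d)) = 2a
= 2 * (33)
= 66

66


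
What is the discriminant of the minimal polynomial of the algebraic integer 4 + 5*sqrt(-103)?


The element 4 + 5*sqrt(-103) has minimal polynomial:
x^2 - 8*x + 2591
Discriminant = (-8)^2 - 4*(2591)
= 64 - 10364
= -10300

-10300


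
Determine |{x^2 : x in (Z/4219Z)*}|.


For prime p, the number of non-zero quadratic residues is (p-1)/2.
= (4219-1)/2
= 2109

2109


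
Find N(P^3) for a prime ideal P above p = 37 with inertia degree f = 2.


N(P^a) = p^(a*f)
= 37^(3*2)
= 37^6
= 2565726409

2565726409


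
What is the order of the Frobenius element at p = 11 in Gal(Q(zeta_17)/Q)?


The Frobenius at p in Gal(Q(zeta_n)/Q) = (Z/nZ)* is the class of p, so its order is ord_17(11), the smallest k >= 1 with 11^k = 1 mod 17.
n = 17 = 17, phi(17) = 16; the order divides phi(n).
Divisors of 16: 1, 2, 4, 8, 16
Repeated squaring mod 17: 11^1 = 11, 11^2 = 2, 11^4 = 4, 11^8 = 16, 11^16 = 1
Test divisors in increasing order:
  k=1: 11^1 = 11 mod 17
  k=2: 11^2 = 2 mod 17
  k=4: 11^4 = 4 mod 17
  k=8: 11^8 = 16 mod 17
  k=16: 11^16 = 1 mod 17  <- first divisor giving 1
Order = 16

16


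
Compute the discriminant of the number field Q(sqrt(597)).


For K = Q(sqrt(d)) with d squarefree: disc(K) = d if d = 1 mod 4, and disc(K) = 4d if d = 2 or 3 mod 4.
Here d = 597, and d mod 4 = 1.
d = 1 mod 4 (O_K = Z[(1+sqrt(d))/2]), so disc(K) = d = 597

597


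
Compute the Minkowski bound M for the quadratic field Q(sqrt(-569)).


d = -569, d mod 4 = 3, so disc(K) = 4d = -2276; |disc(K)| = 2276
Imaginary quadratic field, so n = 2, s = r2 = 1, r1 = 0
M = (n!/n^n) * (4/pi)^s * sqrt(|disc(K)|) = (2!/2^2) * (4/pi)^1 * sqrt(2276)
= 0.5 * 1.273240 * 47.707442
= 30.3715

30.3715


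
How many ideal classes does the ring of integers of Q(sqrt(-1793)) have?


K = Q(sqrt(-1793)). d mod 4 = 3, so D = disc(K) = 4d = -7172
h(K) equals the number of primitive reduced positive-definite forms (a, b, c) = a*x^2 + b*x*y + c*y^2 with b^2 - 4ac = D,
where reduced means |b| <= a <= c, with b >= 0 whenever |b| = a or a = c, and primitive means gcd(a, b, c) = 1.
Reduced forces 3a^2 <= |D| = 7172, so 1 <= a <= 48; b must have the parity of D, and c = (b^2 - D)/(4a) must be an integer >= a.
Enumerate a = 1..48, b in [-a, a]:
  a=1: (1, 0, 1793)  [1]
  a=2: (2, 2, 897)  [1]
  a=3: (3, -2, 598), (3, 2, 598)  [2]
  a=4..5: none
  a=6: (6, -2, 299), (6, 2, 299)  [2]
  a=7..8: none
  a=9: (9, -8, 201), (9, 8, 201)  [2]
  a=10: none
  a=11: (11, 0, 163)  [1]
  a=12: none
  a=13: (13, -2, 138), (13, 2, 138)  [2]
  a=14..16: none
  a=17: (17, -6, 106), (17, 6, 106)  [2]
  a=18: (18, -10, 101), (18, 10, 101)  [2]
  a=19..21: none
  a=22: (22, 22, 87)  [1]
  a=23: (23, -2, 78), (23, 2, 78)  [2]
  a=24..25: none
  a=26: (26, -2, 69), (26, 2, 69)  [2]
  a=27: (27, -8, 67), (27, 8, 67)  [2]
  a=28: none
  a=29: (29, -22, 66), (29, 22, 66)  [2]
  a=30: none
  a=31: (31, -12, 59), (31, 12, 59)  [2]
  a=32: none
  a=33: (33, -22, 58), (33, 22, 58)  [2]
  a=34: (34, -6, 53), (34, 6, 53)  [2]
  a=35..38: none
  a=39: (39, -28, 51), (39, -2, 46), (39, 2, 46), (39, 28, 51)  [4]
  a=40..42: none
  a=43: (43, -40, 51), (43, 40, 51)  [2]
  a=44..48: none
Total reduced forms: 1 + 1 + 2 + 2 + 2 + 1 + 2 + 2 + 2 + 1 + 2 + 2 + 2 + 2 + 2 + 2 + 2 + 4 + 2 = 36
h = 36

36


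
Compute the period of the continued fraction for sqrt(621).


Run the CF algorithm for sqrt(621).
a_0 = floor(sqrt(621)) = 24; set m_0=0, q_0=1.
Recurrence: m' = q*a - m,  q' = (d - m'^2)/q,  a' = floor((a_0 + m')/q').
  step 1: m=24, q=45, a=1
  step 2: m=21, q=4, a=11
  step 3: m=23, q=23, a=2
  step 4: m=23, q=4, a=11
  step 5: m=21, q=45, a=1
  step 6: m=24, q=1, a=48
a_6 = 2*a_0 = 48, so the period closes here.
sqrt(621) = [24; 1, 11, 2, 11, 1, 48]
Period length = 6

6


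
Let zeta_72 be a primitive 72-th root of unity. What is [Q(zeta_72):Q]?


The degree equals Euler's totient phi(72).
72 = 2^3 * 3^2
phi(72) = 24

24


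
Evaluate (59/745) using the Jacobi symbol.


Compute (59/745) via quadratic reciprocity:
  reciprocity: (59/745) -> +(745/59)
  reduce: (37/59)
  reciprocity: (37/59) -> +(59/37)
  reduce: (22/37)
  pull out 2: (2/37) = -1  (since 37 mod 8 = 5)
  reciprocity: (11/37) -> +(37/11)
  reduce: (4/11)
  pull out 2: (2/11) = -1  (since 11 mod 8 = 3)
  pull out 2: (2/11) = -1  (since 11 mod 8 = 3)
  (1/11) = 1
Product of signs = -1

-1


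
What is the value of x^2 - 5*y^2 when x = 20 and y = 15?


x^2 - d*y^2
= 20^2 - 5*15^2
= 400 - 1125
= -725

-725


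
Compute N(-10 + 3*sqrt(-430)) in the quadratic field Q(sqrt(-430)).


N(a + b*sqrt(d)) = a^2 - d*b^2
= (-10)^2 - (-430)*(3)^2
= 100 + 3870
= 3970

3970


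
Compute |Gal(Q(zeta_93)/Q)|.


|Gal(Q(zeta_93)/Q)| = phi(93)
= 60

60


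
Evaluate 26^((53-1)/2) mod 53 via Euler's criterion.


p = 53 is prime and the exponent is (p-1)/2 = 26, so by Euler's criterion 26^26 = (26/53) = +1 or -1 mod 53.
Compute by square-and-multiply:
  26 = 16 + 8 + 2 (binary 11010)
  Repeated squaring mod 53: 26^1 = 26, 26^2 = 40, 26^4 = 10, 26^8 = 47, 26^16 = 36
  26^26 = 26^16 * 26^8 * 26^2 = 36 * 47 * 40 mod 53
    36 * 47 = 1692 = 49 mod 53
    49 * 40 = 1960 = 52 mod 53
  26^26 = 52 mod 53
Result 52 = p - 1 = -1 mod 53: 26 is a quadratic non-residue mod 53. As a residue in [0, p-1] the value is 52.
26^26 mod 53 = 52

52


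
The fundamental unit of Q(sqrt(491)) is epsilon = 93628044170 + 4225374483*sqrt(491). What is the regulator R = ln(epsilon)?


epsilon = 93628044170 + 4225374483*sqrt(491)
= 1.8726e+11
R = ln(1.8726e+11)
= 25.9557

25.9557


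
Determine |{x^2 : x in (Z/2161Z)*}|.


For prime p, the number of non-zero quadratic residues is (p-1)/2.
= (2161-1)/2
= 1080

1080


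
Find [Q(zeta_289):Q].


The degree equals Euler's totient phi(289).
289 = 17^2
phi(289) = 272

272


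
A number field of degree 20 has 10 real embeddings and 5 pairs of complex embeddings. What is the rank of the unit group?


By Dirichlet's unit theorem:
rank = r1 + r2 - 1
= 10 + 5 - 1
= 14

14


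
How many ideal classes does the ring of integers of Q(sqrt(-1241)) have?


K = Q(sqrt(-1241)). d mod 4 = 3, so D = disc(K) = 4d = -4964
h(K) equals the number of primitive reduced positive-definite forms (a, b, c) = a*x^2 + b*x*y + c*y^2 with b^2 - 4ac = D,
where reduced means |b| <= a <= c, with b >= 0 whenever |b| = a or a = c, and primitive means gcd(a, b, c) = 1.
Reduced forces 3a^2 <= |D| = 4964, so 1 <= a <= 40; b must have the parity of D, and c = (b^2 - D)/(4a) must be an integer >= a.
Enumerate a = 1..40, b in [-a, a]:
  a=1: (1, 0, 1241)  [1]
  a=2: (2, 2, 621)  [1]
  a=3: (3, -2, 414), (3, 2, 414)  [2]
  a=4: none
  a=5: (5, -4, 249), (5, 4, 249)  [2]
  a=6: (6, -2, 207), (6, 2, 207)  [2]
  a=7..8: none
  a=9: (9, -2, 138), (9, 2, 138)  [2]
  a=10: (10, -6, 125), (10, 6, 125)  [2]
  a=11..14: none
  a=15: (15, -14, 86), (15, -4, 83), (15, 4, 83), (15, 14, 86)  [4]
  a=16: none
  a=17: (17, 0, 73)  [1]
  a=18: (18, -2, 69), (18, 2, 69)  [2]
  a=19..22: none
  a=23: (23, -2, 54), (23, 2, 54)  [2]
  a=24: none
  a=25: (25, -6, 50), (25, 6, 50)  [2]
  a=26: none
  a=27: (27, -2, 46), (27, 2, 46)  [2]
  a=28: none
  a=29: (29, -16, 45), (29, 16, 45)  [2]
  a=30: (30, -26, 47), (30, -14, 43), (30, 14, 43), (30, 26, 47)  [4]
  a=31..33: none
  a=34: (34, 34, 45)  [1]
  a=35..40: none
Total reduced forms: 1 + 1 + 2 + 2 + 2 + 2 + 2 + 4 + 1 + 2 + 2 + 2 + 2 + 2 + 4 + 1 = 32
h = 32

32


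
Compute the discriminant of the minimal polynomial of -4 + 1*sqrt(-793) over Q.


The element -4 + 1*sqrt(-793) has minimal polynomial:
x^2 + 8*x + 809
Discriminant = (8)^2 - 4*(809)
= 64 - 3236
= -3172

-3172


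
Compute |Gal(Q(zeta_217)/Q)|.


|Gal(Q(zeta_217)/Q)| = phi(217)
= 180

180


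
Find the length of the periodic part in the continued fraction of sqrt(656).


Run the CF algorithm for sqrt(656).
a_0 = floor(sqrt(656)) = 25; set m_0=0, q_0=1.
Recurrence: m' = q*a - m,  q' = (d - m'^2)/q,  a' = floor((a_0 + m')/q').
  step 1: m=25, q=31, a=1
  step 2: m=6, q=20, a=1
  step 3: m=14, q=23, a=1
  step 4: m=9, q=25, a=1
  step 5: m=16, q=16, a=2
  step 6: m=16, q=25, a=1
  step 7: m=9, q=23, a=1
  step 8: m=14, q=20, a=1
  step 9: m=6, q=31, a=1
  step 10: m=25, q=1, a=50
a_10 = 2*a_0 = 50, so the period closes here.
sqrt(656) = [25; 1, 1, 1, 1, 2, 1, 1, 1, 1, 50]
Period length = 10

10


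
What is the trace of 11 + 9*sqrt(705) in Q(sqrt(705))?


Tr(a + b*sqrt(d)) = (a + b*sqrt(d)) + (a - b*sqrt(d)) = 2a
= 2 * (11)
= 22

22


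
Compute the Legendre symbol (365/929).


p = 929 is prime, so compute (365/929) with the reciprocity algorithm (Jacobi-symbol steps: pull out 2s via (2/n), flip via reciprocity, reduce):
  reciprocity: (365/929) -> +(929/365)
  reduce: (199/365)
  reciprocity: (199/365) -> +(365/199)
  reduce: (166/199)
  pull out 2: (2/199) = +1  (since 199 mod 8 = 7)
  reciprocity: (83/199) -> -(199/83)
  reduce: (33/83)
  reciprocity: (33/83) -> +(83/33)
  reduce: (17/33)
  reciprocity: (17/33) -> +(33/17)
  reduce: (16/17)
  pull out 2: (2/17) = +1  (since 17 mod 8 = 1)
  pull out 2: (2/17) = +1  (since 17 mod 8 = 1)
  pull out 2: (2/17) = +1  (since 17 mod 8 = 1)
  pull out 2: (2/17) = +1  (since 17 mod 8 = 1)
  (1/17) = 1
Product of signs = -1
(365/929) = -1

-1


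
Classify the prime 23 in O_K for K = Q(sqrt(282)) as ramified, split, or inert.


K = Q(sqrt(282)). Since d mod 4 = 2, disc(K) = 1128.
Check p | disc: 1128 mod 23 = 1.
p does not divide disc. Compute Legendre symbol (d/p):
6^((23-1)/2) mod 23 = 1
(d/p) = 1, so p splits: (p) = P*P' with e=1, f=1, g=2.
Therefore p is split.

split


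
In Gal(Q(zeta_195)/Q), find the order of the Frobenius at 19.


The Frobenius at p in Gal(Q(zeta_n)/Q) = (Z/nZ)* is the class of p, so its order is ord_195(19), the smallest k >= 1 with 19^k = 1 mod 195.
n = 195 = 3 * 5 * 13, phi(195) = 96; the order divides phi(n).
Divisors of 96: 1, 2, 3, 4, 6, 8, 12, 16, 24, 32, 48, 96
Repeated squaring mod 195: 19^1 = 19, 19^2 = 166, 19^4 = 61, 19^8 = 16, 19^16 = 61, 19^32 = 16, 19^64 = 61
Test divisors in increasing order:
  k=1: 19^1 = 19 mod 195
  k=2: 19^2 = 166 mod 195
  k=3: 19^3 = 166 * 19 = 34 mod 195
  k=4: 19^4 = 61 mod 195
  k=6: 19^6 = 61 * 166 = 181 mod 195
  k=8: 19^8 = 16 mod 195
  k=12: 19^12 = 16 * 61 = 1 mod 195  <- first divisor giving 1
Order = 12

12


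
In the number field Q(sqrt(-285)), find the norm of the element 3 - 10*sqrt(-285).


N(a + b*sqrt(d)) = a^2 - d*b^2
= (3)^2 - (-285)*(-10)^2
= 9 + 28500
= 28509

28509


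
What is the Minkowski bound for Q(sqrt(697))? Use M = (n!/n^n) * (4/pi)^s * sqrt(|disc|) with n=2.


d = 697, d mod 4 = 1, so disc(K) = d = 697; |disc(K)| = 697
Real quadratic field, so n = 2, s = r2 = 0, r1 = 2
M = (n!/n^n) * (4/pi)^s * sqrt(|disc(K)|) = (2!/2^2) * (4/pi)^0 * sqrt(697)
= 0.5 * 1.000000 * 26.400758
= 13.2004

13.2004


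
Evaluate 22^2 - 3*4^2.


x^2 - d*y^2
= 22^2 - 3*4^2
= 484 - 48
= 436

436


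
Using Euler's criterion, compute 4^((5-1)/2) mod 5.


p = 5 is prime and the exponent is (p-1)/2 = 2, so by Euler's criterion 4^2 = (4/5) = +1 or -1 mod 5.
Compute by square-and-multiply:
  2 = 2 (binary 10)
  Repeated squaring mod 5: 4^1 = 4, 4^2 = 1
  4^2 = 1 mod 5
Result 1: 4 is a quadratic residue mod 5.
4^2 mod 5 = 1

1


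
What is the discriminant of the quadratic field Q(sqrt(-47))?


For K = Q(sqrt(d)) with d squarefree: disc(K) = d if d = 1 mod 4, and disc(K) = 4d if d = 2 or 3 mod 4.
Here d = -47, and d mod 4 = 1.
d = 1 mod 4 (O_K = Z[(1+sqrt(d))/2]), so disc(K) = d = -47

-47


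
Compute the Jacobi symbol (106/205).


Compute (106/205) via quadratic reciprocity:
  pull out 2: (2/205) = -1  (since 205 mod 8 = 5)
  reciprocity: (53/205) -> +(205/53)
  reduce: (46/53)
  pull out 2: (2/53) = -1  (since 53 mod 8 = 5)
  reciprocity: (23/53) -> +(53/23)
  reduce: (7/23)
  reciprocity: (7/23) -> -(23/7)
  reduce: (2/7)
  pull out 2: (2/7) = +1  (since 7 mod 8 = 7)
  (1/7) = 1
Product of signs = -1

-1


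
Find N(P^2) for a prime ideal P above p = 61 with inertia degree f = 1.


N(P^a) = p^(a*f)
= 61^(2*1)
= 61^2
= 3721

3721


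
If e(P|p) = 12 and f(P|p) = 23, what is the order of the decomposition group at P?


|D_P| = e * f
= 12 * 23
= 276

276


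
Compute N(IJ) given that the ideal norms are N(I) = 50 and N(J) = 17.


N(IJ) = N(I) * N(J)
= 50 * 17
= 850

850
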